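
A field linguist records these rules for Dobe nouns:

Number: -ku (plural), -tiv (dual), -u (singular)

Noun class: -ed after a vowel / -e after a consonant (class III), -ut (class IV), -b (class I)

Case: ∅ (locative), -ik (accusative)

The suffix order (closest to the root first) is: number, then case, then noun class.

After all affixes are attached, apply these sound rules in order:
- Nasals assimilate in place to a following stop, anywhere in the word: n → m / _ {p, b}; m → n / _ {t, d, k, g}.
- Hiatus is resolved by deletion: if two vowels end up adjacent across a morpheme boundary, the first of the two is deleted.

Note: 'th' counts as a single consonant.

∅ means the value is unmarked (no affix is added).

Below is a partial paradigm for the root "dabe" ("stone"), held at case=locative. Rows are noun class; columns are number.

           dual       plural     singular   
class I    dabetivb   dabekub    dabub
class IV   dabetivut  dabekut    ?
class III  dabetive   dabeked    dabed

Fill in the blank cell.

dabut

Attach number singular -u → dabeu.
case = locative: zero marking, form stays dabeu.
Attach noun class class IV -ut → dabeuut.
Nasal assimilation: no change.
Apply vowel deletion: dabeuut → dabut.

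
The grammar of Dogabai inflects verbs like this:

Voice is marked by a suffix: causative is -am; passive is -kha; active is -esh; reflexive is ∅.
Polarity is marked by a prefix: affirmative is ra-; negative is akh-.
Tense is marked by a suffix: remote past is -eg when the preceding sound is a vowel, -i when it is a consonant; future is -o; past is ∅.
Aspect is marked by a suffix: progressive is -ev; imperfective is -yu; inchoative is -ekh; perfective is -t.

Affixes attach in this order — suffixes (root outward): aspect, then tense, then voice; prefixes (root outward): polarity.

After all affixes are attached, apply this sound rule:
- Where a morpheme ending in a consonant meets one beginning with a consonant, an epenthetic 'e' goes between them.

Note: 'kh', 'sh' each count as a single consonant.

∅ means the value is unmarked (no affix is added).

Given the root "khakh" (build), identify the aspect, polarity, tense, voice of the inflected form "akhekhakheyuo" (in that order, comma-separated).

Segment: akh-khakh-yu-o.
aspect: -yu → imperfective.
polarity: akh- → negative.
tense: -o → future.
voice: ∅ → reflexive.

imperfective, negative, future, reflexive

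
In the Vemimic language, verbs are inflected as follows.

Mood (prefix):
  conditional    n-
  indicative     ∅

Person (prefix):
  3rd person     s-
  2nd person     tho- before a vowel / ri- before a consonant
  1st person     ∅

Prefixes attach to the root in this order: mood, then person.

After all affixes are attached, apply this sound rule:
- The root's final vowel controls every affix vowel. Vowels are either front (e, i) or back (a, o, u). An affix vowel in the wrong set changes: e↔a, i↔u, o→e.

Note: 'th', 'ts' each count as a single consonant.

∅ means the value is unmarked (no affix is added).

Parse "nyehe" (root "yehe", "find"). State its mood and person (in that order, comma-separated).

conditional, 1st person

Segment: n-yehe.
mood: n- → conditional.
person: ∅ → 1st person.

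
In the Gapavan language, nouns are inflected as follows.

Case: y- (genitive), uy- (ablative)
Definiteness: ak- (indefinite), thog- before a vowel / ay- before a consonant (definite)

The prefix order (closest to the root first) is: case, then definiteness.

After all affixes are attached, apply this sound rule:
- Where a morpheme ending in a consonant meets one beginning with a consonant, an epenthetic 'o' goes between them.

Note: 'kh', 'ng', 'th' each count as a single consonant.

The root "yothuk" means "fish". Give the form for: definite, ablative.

thoguyoyothuk

Attach case ablative uy- → uyyothuk.
Attach definiteness definite thog- (before vowel 'u') → thoguyyothuk.
Apply epenthesis: thoguyyothuk → thoguyoyothuk.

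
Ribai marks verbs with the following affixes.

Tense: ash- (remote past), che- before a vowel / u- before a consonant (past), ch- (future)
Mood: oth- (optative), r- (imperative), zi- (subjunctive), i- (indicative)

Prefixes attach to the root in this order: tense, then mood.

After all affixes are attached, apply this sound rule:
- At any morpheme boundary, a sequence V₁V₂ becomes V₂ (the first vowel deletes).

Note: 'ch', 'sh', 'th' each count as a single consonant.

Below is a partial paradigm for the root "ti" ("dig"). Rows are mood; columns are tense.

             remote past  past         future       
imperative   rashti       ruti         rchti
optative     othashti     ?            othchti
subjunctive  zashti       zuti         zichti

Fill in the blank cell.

Attach tense past u- (before consonant 't') → uti.
Attach mood optative oth- → othuti.
Vowel deletion: no change.

othuti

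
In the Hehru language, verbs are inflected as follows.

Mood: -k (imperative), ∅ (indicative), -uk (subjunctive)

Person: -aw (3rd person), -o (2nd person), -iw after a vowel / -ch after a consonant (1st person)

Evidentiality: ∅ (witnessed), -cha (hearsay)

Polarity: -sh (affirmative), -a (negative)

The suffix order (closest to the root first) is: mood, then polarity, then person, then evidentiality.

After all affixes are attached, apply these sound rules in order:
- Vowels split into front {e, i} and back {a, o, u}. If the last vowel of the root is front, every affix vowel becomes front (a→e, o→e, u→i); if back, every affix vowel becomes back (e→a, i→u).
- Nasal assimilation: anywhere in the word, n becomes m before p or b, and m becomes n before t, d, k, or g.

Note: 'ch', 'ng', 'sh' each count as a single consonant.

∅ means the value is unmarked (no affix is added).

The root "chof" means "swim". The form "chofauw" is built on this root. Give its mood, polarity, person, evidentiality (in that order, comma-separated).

indicative, negative, 1st person, witnessed

Segment: chof-a-iw.
mood: ∅ → indicative.
polarity: -a → negative.
person: -iw/ch → 1st person.
evidentiality: ∅ → witnessed.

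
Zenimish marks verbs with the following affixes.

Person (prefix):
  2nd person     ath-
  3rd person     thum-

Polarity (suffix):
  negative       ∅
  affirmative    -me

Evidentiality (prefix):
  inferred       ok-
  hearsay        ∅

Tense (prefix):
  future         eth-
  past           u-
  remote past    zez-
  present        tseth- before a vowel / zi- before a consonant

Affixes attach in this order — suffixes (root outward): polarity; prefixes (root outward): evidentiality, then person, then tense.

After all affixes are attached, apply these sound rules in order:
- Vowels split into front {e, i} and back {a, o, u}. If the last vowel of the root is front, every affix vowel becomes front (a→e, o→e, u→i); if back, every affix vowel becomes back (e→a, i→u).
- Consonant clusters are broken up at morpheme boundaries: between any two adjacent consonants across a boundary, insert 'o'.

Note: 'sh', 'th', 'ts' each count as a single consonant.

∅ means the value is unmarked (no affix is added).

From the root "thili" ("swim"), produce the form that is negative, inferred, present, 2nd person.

Attach evidentiality inferred ok- → okthili.
Attach person 2nd person ath- → athokthili.
polarity = negative: zero marking, form stays athokthili.
Attach tense present tseth- (before vowel 'a') → tsethathokthili.
Apply vowel harmony: tsethathokthili → tsethethekthili.
Apply epenthesis: tsethethekthili → tsethethekothili.

tsethethekothili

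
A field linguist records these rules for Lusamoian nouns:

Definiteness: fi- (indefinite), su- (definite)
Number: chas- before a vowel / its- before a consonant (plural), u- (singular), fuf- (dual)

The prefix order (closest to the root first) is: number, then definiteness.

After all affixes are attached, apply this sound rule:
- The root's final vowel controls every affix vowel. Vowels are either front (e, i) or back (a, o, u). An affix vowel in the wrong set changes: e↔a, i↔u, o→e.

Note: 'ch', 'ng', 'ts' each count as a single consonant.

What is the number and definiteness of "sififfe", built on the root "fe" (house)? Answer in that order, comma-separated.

dual, definite

Segment: su-fuf-fe.
number: fuf- → dual.
definiteness: su- → definite.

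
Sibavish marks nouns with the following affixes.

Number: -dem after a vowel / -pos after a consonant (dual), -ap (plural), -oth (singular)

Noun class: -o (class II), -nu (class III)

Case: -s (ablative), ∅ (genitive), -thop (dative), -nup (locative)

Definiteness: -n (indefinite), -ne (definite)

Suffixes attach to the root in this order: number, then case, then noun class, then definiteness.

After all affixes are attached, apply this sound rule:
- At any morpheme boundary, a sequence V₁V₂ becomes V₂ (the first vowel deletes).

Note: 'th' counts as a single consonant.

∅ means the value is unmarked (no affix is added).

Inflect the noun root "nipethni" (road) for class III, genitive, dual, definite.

Attach number dual -dem (after vowel 'i') → nipethnidem.
case = genitive: zero marking, form stays nipethnidem.
Attach noun class class III -nu → nipethnidemnu.
Attach definiteness definite -ne → nipethnidemnune.
Vowel deletion: no change.

nipethnidemnune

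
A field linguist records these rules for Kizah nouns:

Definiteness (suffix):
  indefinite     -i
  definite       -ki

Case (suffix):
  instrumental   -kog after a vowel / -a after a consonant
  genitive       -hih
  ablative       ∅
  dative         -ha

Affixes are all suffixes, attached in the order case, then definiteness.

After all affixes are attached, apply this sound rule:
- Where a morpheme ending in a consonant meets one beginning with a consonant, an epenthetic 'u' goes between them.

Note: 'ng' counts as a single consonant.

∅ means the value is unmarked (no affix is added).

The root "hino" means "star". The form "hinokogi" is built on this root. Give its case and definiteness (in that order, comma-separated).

instrumental, indefinite

Segment: hino-kog-i.
case: -kog/a → instrumental.
definiteness: -i → indefinite.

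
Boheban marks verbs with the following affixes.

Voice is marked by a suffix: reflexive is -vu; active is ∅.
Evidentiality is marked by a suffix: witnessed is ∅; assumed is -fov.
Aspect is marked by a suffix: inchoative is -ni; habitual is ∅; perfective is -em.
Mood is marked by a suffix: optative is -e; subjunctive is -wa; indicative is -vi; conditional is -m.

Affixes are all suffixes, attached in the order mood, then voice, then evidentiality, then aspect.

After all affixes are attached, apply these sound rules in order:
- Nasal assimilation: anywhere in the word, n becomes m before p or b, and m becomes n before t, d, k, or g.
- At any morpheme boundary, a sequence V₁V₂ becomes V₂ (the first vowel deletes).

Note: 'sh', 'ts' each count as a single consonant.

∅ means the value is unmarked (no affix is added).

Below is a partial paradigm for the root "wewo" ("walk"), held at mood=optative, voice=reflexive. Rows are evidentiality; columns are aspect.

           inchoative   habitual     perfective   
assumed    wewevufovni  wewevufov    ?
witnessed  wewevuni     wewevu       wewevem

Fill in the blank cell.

Attach mood optative -e → wewoe.
Attach voice reflexive -vu → wewoevu.
Attach evidentiality assumed -fov → wewoevufov.
Attach aspect perfective -em → wewoevufovem.
Nasal assimilation: no change.
Apply vowel deletion: wewoevufovem → wewevufovem.

wewevufovem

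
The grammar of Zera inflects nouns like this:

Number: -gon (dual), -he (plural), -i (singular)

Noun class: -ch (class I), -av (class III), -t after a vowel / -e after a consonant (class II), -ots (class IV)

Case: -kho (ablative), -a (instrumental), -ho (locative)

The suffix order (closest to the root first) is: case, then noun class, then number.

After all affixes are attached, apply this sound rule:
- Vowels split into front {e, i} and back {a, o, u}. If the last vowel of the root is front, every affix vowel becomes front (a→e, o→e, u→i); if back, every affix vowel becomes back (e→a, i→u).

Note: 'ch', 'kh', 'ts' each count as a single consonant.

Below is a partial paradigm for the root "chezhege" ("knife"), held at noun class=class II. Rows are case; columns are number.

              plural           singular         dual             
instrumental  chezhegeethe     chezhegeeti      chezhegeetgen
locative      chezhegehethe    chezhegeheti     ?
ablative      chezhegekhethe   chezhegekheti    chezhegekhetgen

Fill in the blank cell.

chezhegehetgen

Attach case locative -ho → chezhegeho.
Attach noun class class II -t (after vowel 'o') → chezhegehot.
Attach number dual -gon → chezhegehotgon.
Apply vowel harmony: chezhegehotgon → chezhegehetgen.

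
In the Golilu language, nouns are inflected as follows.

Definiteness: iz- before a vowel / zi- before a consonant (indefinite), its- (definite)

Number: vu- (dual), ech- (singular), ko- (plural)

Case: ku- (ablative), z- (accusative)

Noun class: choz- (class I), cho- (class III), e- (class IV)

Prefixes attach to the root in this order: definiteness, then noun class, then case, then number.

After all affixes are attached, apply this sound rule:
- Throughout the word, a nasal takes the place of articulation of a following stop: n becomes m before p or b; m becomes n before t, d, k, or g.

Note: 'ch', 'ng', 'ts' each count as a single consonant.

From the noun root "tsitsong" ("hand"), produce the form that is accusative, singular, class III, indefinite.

Attach definiteness indefinite zi- (before consonant 'ts') → zitsitsong.
Attach noun class class III cho- → chozitsitsong.
Attach case accusative z- → zchozitsitsong.
Attach number singular ech- → echzchozitsitsong.
Nasal assimilation: no change.

echzchozitsitsong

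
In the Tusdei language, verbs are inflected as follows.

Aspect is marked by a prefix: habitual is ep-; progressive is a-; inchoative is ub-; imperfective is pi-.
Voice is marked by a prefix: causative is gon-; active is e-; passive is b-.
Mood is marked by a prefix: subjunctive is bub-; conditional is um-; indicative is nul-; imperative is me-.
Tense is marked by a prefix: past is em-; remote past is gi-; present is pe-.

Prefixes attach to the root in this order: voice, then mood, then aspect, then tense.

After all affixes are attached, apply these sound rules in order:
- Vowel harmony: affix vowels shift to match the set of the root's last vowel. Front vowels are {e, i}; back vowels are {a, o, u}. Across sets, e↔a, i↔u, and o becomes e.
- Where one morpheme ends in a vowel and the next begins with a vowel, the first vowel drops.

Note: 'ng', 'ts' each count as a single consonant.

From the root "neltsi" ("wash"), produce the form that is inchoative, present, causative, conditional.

pibimgenneltsi

Attach voice causative gon- → gonneltsi.
Attach mood conditional um- → umgonneltsi.
Attach aspect inchoative ub- → ubumgonneltsi.
Attach tense present pe- → peubumgonneltsi.
Apply vowel harmony: peubumgonneltsi → peibimgenneltsi.
Apply vowel deletion: peibimgenneltsi → pibimgenneltsi.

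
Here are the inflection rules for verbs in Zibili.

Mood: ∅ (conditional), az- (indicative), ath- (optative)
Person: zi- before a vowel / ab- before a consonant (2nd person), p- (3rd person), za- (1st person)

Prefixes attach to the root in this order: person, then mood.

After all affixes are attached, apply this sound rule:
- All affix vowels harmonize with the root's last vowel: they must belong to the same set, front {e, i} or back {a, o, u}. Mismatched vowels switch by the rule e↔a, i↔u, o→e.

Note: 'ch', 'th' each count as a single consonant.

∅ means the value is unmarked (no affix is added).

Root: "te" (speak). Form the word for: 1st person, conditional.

Attach person 1st person za- → zate.
mood = conditional: zero marking, form stays zate.
Apply vowel harmony: zate → zete.

zete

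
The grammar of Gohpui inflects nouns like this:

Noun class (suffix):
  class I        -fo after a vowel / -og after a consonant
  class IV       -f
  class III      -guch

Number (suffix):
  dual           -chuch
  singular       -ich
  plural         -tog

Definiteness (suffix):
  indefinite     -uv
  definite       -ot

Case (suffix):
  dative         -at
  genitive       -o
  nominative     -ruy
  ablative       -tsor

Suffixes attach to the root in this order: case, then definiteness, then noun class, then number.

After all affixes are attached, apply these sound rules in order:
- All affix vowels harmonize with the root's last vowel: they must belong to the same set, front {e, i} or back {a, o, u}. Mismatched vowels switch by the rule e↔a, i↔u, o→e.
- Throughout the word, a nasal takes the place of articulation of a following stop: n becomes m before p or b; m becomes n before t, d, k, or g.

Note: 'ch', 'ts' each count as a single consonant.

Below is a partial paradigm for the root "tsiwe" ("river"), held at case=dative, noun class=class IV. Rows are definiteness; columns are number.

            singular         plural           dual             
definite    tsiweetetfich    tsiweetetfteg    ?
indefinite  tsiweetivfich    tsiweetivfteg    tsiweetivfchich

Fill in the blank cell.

Attach case dative -at → tsiweat.
Attach definiteness definite -ot → tsiweatot.
Attach noun class class IV -f → tsiweatotf.
Attach number dual -chuch → tsiweatotfchuch.
Apply vowel harmony: tsiweatotfchuch → tsiweetetfchich.
Nasal assimilation: no change.

tsiweetetfchich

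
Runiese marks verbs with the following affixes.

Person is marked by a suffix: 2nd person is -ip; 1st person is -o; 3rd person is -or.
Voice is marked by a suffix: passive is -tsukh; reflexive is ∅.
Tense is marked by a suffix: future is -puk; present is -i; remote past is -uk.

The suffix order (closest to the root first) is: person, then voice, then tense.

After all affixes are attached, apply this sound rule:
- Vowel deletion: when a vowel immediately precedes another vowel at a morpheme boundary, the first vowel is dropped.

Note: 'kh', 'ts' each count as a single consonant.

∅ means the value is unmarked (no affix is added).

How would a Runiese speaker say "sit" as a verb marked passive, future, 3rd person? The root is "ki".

Attach person 3rd person -or → kior.
Attach voice passive -tsukh → kiortsukh.
Attach tense future -puk → kiortsukhpuk.
Apply vowel deletion: kiortsukhpuk → kortsukhpuk.

kortsukhpuk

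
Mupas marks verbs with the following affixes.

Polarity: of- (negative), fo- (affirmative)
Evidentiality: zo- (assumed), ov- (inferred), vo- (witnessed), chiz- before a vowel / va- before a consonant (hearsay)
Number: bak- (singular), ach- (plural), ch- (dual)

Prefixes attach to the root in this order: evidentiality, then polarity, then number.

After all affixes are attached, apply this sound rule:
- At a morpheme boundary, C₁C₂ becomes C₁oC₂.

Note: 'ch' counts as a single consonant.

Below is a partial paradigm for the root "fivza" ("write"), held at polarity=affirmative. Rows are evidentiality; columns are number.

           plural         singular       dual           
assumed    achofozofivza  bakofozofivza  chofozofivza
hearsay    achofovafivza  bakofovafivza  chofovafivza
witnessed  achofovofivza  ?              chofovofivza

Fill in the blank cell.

bakofovofivza

Attach evidentiality witnessed vo- → vofivza.
Attach polarity affirmative fo- → fovofivza.
Attach number singular bak- → bakfovofivza.
Apply epenthesis: bakfovofivza → bakofovofivza.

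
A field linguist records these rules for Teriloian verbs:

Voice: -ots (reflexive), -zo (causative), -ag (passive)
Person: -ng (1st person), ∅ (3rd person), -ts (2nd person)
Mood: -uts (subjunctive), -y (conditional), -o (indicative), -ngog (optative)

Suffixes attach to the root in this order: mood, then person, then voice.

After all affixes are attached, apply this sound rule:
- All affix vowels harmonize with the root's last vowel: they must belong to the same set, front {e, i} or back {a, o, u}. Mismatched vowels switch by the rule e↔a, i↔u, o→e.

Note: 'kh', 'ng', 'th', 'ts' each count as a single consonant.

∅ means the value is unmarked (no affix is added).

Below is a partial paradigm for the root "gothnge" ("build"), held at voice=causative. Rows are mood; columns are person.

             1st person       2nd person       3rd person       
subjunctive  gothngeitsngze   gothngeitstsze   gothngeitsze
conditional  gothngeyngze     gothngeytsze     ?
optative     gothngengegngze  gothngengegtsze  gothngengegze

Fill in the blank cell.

Attach mood conditional -y → gothngey.
person = 3rd person: zero marking, form stays gothngey.
Attach voice causative -zo → gothngeyzo.
Apply vowel harmony: gothngeyzo → gothngeyze.

gothngeyze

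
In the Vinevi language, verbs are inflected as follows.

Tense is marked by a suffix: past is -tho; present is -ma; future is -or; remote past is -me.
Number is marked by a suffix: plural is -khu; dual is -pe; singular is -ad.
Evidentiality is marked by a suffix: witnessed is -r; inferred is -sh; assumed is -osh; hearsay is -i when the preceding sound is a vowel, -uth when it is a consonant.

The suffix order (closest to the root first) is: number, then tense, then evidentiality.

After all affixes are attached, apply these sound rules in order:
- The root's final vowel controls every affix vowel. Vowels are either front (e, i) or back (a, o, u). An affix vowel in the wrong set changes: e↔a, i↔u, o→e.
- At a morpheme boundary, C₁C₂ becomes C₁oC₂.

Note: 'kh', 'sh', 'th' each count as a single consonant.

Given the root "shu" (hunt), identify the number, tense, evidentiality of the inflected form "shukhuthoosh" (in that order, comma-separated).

Segment: shu-khu-tho-osh.
number: -khu → plural.
tense: -tho → past.
evidentiality: -osh → assumed.

plural, past, assumed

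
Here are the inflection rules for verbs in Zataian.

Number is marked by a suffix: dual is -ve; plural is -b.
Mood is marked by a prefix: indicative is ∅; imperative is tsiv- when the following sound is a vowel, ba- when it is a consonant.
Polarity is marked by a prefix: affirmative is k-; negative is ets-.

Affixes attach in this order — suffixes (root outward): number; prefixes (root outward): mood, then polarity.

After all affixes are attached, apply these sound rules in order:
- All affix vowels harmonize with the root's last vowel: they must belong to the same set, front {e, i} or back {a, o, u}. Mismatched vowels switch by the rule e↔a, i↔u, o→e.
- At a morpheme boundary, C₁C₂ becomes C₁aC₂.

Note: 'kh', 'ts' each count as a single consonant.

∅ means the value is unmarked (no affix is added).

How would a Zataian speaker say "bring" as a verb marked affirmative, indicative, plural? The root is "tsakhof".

mood = indicative: zero marking, form stays tsakhof.
Attach polarity affirmative k- → ktsakhof.
Attach number plural -b → ktsakhofb.
Vowel harmony: no change.
Apply epenthesis: ktsakhofb → katsakhofab.

katsakhofab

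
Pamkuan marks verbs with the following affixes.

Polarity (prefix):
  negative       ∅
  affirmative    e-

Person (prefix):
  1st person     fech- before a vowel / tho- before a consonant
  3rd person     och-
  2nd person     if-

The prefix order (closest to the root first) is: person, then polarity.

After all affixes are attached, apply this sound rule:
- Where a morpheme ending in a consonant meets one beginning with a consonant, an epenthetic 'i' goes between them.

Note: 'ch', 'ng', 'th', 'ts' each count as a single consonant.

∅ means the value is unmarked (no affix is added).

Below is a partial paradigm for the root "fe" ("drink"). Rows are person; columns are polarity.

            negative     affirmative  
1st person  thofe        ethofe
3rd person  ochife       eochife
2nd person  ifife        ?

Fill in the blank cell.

eifife

Attach person 2nd person if- → iffe.
Attach polarity affirmative e- → eiffe.
Apply epenthesis: eiffe → eifife.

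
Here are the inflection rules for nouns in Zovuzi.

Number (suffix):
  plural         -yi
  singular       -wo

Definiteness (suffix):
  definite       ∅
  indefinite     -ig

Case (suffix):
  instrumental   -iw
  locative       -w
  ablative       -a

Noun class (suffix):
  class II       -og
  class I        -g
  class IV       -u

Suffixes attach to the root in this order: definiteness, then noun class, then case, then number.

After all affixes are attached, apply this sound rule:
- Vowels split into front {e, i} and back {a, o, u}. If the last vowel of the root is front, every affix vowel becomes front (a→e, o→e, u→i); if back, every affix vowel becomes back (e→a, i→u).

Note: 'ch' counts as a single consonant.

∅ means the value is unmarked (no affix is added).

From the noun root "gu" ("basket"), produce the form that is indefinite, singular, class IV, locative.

Attach definiteness indefinite -ig → guig.
Attach noun class class IV -u → guigu.
Attach case locative -w → guiguw.
Attach number singular -wo → guiguwwo.
Apply vowel harmony: guiguwwo → guuguwwo.

guuguwwo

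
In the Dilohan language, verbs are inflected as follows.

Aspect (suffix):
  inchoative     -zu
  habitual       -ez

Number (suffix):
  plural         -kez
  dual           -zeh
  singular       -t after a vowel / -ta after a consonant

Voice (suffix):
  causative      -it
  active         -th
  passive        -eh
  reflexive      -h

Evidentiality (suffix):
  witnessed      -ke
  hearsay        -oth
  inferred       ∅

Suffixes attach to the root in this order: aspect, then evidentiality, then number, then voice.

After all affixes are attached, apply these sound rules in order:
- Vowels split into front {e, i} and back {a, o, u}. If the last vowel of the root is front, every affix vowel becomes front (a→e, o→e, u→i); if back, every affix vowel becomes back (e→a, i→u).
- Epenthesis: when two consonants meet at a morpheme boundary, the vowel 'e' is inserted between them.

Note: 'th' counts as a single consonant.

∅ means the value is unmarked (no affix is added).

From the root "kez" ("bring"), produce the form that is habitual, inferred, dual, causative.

kezezezehit

Attach aspect habitual -ez → kezez.
evidentiality = inferred: zero marking, form stays kezez.
Attach number dual -zeh → kezezzeh.
Attach voice causative -it → kezezzehit.
Vowel harmony: no change.
Apply epenthesis: kezezzehit → kezezezehit.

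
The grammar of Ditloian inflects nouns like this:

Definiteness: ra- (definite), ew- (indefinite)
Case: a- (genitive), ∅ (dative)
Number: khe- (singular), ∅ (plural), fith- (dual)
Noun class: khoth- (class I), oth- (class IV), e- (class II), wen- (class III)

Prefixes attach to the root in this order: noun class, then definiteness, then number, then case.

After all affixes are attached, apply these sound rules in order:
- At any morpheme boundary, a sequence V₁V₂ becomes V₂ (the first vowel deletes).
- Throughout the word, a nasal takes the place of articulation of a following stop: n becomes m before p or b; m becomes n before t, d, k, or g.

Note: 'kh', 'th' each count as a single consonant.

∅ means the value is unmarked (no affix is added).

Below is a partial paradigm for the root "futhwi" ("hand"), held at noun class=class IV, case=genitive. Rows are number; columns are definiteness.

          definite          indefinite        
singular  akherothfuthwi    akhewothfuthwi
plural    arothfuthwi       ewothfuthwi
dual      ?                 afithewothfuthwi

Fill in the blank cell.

Attach noun class class IV oth- → othfuthwi.
Attach definiteness definite ra- → raothfuthwi.
Attach number dual fith- → fithraothfuthwi.
Attach case genitive a- → afithraothfuthwi.
Apply vowel deletion: afithraothfuthwi → afithrothfuthwi.
Nasal assimilation: no change.

afithrothfuthwi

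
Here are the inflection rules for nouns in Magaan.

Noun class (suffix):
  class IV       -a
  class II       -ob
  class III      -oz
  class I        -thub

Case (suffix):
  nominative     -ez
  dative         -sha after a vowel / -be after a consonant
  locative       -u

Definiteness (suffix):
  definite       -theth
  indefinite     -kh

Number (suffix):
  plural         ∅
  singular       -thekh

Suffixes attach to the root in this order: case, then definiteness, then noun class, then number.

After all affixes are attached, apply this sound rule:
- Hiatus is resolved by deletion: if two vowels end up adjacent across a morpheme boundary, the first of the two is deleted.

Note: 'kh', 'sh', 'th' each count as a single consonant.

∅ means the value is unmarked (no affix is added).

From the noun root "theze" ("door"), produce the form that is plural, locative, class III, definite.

Attach case locative -u → thezeu.
Attach definiteness definite -theth → thezeutheth.
Attach noun class class III -oz → thezeuthethoz.
number = plural: zero marking, form stays thezeuthethoz.
Apply vowel deletion: thezeuthethoz → thezuthethoz.

thezuthethoz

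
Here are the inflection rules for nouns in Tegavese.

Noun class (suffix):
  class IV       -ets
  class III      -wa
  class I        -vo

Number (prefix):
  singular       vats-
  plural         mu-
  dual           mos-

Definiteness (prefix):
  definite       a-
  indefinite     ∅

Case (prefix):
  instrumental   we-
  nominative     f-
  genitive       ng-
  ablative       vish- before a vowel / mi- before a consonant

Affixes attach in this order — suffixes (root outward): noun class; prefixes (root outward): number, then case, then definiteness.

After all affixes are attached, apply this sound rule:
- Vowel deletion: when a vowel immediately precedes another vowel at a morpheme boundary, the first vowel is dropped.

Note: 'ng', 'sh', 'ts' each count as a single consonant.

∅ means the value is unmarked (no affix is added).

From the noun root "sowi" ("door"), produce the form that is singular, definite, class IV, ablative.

Attach number singular vats- → vatssowi.
Attach case ablative mi- (before consonant 'v') → mivatssowi.
Attach noun class class IV -ets → mivatssowiets.
Attach definiteness definite a- → amivatssowiets.
Apply vowel deletion: amivatssowiets → amivatssowets.

amivatssowets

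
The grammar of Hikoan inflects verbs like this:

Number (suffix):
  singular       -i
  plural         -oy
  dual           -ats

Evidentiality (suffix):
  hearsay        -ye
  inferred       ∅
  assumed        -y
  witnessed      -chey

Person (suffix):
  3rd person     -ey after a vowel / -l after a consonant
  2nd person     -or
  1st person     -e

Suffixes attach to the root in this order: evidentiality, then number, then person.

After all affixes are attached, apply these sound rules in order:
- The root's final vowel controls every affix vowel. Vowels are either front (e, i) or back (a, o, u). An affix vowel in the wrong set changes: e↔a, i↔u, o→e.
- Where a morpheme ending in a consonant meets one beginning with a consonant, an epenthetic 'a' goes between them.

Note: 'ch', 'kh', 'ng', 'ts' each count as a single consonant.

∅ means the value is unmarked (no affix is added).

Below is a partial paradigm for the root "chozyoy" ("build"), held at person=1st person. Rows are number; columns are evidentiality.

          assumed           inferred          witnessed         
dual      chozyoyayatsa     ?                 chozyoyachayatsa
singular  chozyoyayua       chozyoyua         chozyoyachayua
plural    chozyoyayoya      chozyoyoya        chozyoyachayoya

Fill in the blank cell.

evidentiality = inferred: zero marking, form stays chozyoy.
Attach number dual -ats → chozyoyats.
Attach person 1st person -e → chozyoyatse.
Apply vowel harmony: chozyoyatse → chozyoyatsa.
Epenthesis: no change.

chozyoyatsa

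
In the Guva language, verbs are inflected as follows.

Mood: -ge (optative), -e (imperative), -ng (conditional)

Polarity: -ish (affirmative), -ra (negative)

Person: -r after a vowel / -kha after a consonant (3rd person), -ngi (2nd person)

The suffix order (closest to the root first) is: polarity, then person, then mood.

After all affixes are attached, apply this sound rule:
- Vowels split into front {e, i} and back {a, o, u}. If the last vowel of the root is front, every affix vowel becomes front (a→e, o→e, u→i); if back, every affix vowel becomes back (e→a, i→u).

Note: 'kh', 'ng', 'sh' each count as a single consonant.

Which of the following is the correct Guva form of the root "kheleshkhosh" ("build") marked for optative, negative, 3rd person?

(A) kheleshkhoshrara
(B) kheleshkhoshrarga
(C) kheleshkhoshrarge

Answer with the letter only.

B

Attach polarity negative -ra → kheleshkhoshra.
Attach person 3rd person -r (after vowel 'a') → kheleshkhoshrar.
Attach mood optative -ge → kheleshkhoshrarge.
Apply vowel harmony: kheleshkhoshrarge → kheleshkhoshrarga.
So the correct form is kheleshkhoshrarga, option (B).
(A) kheleshkhoshrara is wrong: it uses imperative instead of optative for mood.
(C) kheleshkhoshrarge is wrong: it fails to apply the sound rule(s).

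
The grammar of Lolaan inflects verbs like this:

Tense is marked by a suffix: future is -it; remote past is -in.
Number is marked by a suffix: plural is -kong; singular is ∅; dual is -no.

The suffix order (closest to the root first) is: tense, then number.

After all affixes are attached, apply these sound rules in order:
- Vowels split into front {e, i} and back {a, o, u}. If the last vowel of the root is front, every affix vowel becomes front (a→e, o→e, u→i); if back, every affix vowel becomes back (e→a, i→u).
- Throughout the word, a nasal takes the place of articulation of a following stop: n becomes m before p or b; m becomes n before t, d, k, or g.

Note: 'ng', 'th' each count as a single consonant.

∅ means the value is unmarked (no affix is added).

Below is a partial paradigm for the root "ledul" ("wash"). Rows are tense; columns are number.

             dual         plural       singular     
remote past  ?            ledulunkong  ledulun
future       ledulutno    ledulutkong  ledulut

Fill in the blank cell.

Attach tense remote past -in → ledulin.
Attach number dual -no → ledulinno.
Apply vowel harmony: ledulinno → ledulunno.
Nasal assimilation: no change.

ledulunno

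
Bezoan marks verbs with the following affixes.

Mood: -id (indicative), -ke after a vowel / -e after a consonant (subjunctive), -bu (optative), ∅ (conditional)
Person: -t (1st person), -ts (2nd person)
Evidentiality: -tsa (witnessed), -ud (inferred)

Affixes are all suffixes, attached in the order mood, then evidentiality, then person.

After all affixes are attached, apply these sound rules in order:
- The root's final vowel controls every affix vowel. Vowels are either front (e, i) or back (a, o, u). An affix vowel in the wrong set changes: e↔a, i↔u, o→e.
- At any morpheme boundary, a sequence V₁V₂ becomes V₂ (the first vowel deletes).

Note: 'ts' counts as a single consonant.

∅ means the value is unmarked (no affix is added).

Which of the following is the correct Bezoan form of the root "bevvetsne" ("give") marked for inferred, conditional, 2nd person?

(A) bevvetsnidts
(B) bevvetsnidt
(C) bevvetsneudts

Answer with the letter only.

mood = conditional: zero marking, form stays bevvetsne.
Attach evidentiality inferred -ud → bevvetsneud.
Attach person 2nd person -ts → bevvetsneudts.
Apply vowel harmony: bevvetsneudts → bevvetsneidts.
Apply vowel deletion: bevvetsneidts → bevvetsnidts.
So the correct form is bevvetsnidts, option (A).
(B) bevvetsnidt is wrong: it uses 1st person instead of 2nd person for person.
(C) bevvetsneudts is wrong: it fails to apply the sound rule(s).

A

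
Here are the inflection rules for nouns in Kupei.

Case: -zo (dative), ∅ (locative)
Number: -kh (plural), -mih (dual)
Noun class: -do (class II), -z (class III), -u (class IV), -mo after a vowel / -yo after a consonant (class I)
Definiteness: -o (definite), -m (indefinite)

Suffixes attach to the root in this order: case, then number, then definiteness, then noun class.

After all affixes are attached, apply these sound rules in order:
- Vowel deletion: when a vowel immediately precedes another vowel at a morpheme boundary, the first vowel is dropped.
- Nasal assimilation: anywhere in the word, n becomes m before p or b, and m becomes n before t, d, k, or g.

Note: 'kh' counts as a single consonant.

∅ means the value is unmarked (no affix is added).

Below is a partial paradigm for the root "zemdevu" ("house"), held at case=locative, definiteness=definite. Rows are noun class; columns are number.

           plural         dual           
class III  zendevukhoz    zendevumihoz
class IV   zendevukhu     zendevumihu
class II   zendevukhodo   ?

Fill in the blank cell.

zendevumihodo

case = locative: zero marking, form stays zemdevu.
Attach number dual -mih → zemdevumih.
Attach definiteness definite -o → zemdevumiho.
Attach noun class class II -do → zemdevumihodo.
Vowel deletion: no change.
Apply nasal assimilation: zemdevumihodo → zendevumihodo.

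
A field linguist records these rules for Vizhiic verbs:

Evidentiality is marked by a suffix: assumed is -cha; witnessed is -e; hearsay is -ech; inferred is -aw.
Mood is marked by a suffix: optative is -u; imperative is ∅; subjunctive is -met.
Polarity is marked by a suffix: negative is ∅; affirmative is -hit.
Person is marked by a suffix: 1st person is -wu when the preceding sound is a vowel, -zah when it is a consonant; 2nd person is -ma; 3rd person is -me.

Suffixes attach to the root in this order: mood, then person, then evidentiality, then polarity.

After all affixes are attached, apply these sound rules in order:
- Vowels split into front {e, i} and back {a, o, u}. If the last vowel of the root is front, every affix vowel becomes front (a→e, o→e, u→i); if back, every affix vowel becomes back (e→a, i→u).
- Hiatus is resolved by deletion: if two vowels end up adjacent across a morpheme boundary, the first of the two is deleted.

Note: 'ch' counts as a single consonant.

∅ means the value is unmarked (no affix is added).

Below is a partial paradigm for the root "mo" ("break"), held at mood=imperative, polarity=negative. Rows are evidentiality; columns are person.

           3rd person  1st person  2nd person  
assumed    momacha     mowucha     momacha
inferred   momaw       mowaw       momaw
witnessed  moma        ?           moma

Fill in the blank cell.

mood = imperative: zero marking, form stays mo.
Attach person 1st person -wu (after vowel 'o') → mowu.
Attach evidentiality witnessed -e → mowue.
polarity = negative: zero marking, form stays mowue.
Apply vowel harmony: mowue → mowua.
Apply vowel deletion: mowua → mowa.

mowa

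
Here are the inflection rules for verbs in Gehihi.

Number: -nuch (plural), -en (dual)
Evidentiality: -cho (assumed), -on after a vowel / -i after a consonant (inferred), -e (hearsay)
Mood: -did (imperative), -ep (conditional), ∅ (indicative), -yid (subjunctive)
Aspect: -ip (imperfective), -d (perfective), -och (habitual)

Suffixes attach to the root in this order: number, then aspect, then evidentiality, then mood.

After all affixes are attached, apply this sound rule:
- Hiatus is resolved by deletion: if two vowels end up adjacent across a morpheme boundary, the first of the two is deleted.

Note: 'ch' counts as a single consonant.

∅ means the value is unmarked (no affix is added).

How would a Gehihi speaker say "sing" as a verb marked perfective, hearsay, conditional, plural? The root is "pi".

pinuchdep

Attach number plural -nuch → pinuch.
Attach aspect perfective -d → pinuchd.
Attach evidentiality hearsay -e → pinuchde.
Attach mood conditional -ep → pinuchdeep.
Apply vowel deletion: pinuchdeep → pinuchdep.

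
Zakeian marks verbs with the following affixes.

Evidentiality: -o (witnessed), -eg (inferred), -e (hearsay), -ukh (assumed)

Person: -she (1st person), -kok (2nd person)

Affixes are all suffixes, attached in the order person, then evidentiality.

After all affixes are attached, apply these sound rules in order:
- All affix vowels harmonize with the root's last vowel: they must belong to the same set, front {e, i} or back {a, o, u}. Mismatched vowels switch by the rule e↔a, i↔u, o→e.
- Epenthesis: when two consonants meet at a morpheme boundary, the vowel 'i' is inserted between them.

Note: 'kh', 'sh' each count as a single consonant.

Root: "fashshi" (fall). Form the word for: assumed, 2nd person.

Attach person 2nd person -kok → fashshikok.
Attach evidentiality assumed -ukh → fashshikokukh.
Apply vowel harmony: fashshikokukh → fashshikekikh.
Epenthesis: no change.

fashshikekikh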